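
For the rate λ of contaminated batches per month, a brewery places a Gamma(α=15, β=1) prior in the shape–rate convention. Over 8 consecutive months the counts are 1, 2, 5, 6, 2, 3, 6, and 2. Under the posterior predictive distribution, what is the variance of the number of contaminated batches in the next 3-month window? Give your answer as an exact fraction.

56/3

Total count: 1 + 2 + 5 + 6 + 2 + 3 + 6 + 2 = 27.
Total exposure: 8 months.
The Gamma prior is conjugate for the Poisson rate, so λ | data ~ Gamma(15+27, 1+8) = Gamma(42, 9).
The posterior predictive for a window of length T is Negative Binomial with variance T·α'·(β'+T)/β'² = 3·42·12/81 = 56/3.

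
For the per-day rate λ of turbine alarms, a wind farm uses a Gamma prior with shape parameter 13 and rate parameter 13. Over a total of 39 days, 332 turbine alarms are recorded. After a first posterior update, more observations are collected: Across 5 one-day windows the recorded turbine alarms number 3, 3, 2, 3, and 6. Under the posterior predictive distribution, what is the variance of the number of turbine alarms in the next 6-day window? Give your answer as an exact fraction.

Total count 332 over total exposure 39 days.
After the first batch: Gamma(13 + 332, 13 + 39) = Gamma(345, 52).
Total count: 3 + 3 + 2 + 3 + 6 = 17.
Total exposure: 5 days.
After the second batch: Gamma(345 + 17, 52 + 5) = Gamma(362, 57).
The posterior predictive for a window of length T is Negative Binomial with variance T·α'·(β'+T)/β'² = 6·362·63/3249 = 15204/361.

15204/361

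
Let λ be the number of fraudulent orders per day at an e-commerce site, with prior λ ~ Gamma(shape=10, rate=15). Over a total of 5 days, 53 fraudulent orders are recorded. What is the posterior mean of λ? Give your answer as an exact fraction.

63/20

Total count 53 over total exposure 5 days.
Posterior: α' = 10 + 53 = 63, β' = 15 + 5 = 20.
Posterior mean = α'/β' = 63/20.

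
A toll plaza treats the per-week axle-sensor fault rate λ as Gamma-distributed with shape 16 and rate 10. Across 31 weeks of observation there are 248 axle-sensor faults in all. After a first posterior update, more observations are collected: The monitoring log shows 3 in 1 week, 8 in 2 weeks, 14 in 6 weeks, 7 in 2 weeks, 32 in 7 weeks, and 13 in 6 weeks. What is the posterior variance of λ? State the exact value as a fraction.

341/4225

Total count 248 over total exposure 31 weeks.
After the first batch: Gamma(16 + 248, 10 + 31) = Gamma(264, 41).
Total count: 3 + 8 + 14 + 7 + 32 + 13 = 77.
Total exposure: 1 + 2 + 6 + 2 + 7 + 6 = 24 weeks.
After the second batch: Gamma(264 + 77, 41 + 24) = Gamma(341, 65).
Posterior variance = α'/β'² = 341/4225.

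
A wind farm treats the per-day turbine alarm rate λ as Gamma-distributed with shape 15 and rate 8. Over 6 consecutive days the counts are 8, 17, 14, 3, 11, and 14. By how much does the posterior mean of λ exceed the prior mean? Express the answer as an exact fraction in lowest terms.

223/56

Total count: 8 + 17 + 14 + 3 + 11 + 14 = 67.
Total exposure: 6 days.
By Gamma–Poisson conjugacy, the posterior is Gamma(α + Σx, β + Σt) = Gamma(15 + 67, 8 + 6) = Gamma(82, 14).
Posterior mean = 82/14 = 41/7; prior mean = 15/8 = 15/8. Difference = 41/7 − 15/8 = 223/56.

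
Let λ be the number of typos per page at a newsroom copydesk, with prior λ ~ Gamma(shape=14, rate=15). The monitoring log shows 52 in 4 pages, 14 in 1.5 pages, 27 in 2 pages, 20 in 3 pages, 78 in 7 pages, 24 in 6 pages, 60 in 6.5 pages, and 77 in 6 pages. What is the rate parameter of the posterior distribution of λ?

Total count: 52 + 14 + 27 + 20 + 78 + 24 + 60 + 77 = 352.
Total exposure: 4 + 1.5 + 2 + 3 + 7 + 6 + 6.5 + 6 = 36 pages.
Posterior: α' = 14 + 352 = 366, β' = 15 + 36 = 51.

51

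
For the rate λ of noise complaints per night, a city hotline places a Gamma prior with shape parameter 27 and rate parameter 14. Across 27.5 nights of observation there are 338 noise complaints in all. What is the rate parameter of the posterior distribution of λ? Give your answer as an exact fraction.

83/2

Total count 338 over total exposure 27.5 nights.
Posterior: α' = 27 + 338 = 365, β' = 14 + 27.5 = 83/2.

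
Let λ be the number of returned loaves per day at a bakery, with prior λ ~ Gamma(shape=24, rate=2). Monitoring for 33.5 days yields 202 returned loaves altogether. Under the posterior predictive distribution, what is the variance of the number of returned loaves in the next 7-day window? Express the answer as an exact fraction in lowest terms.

268940/5041

Total count 202 over total exposure 33.5 days.
By Gamma–Poisson conjugacy, the posterior is Gamma(α + Σx, β + Σt) = Gamma(24 + 202, 2 + 33.5) = Gamma(226, 71/2).
The posterior predictive for a window of length T is Negative Binomial with variance T·α'·(β'+T)/β'² = 7·226·(85/2)/(5041/4) = 268940/5041.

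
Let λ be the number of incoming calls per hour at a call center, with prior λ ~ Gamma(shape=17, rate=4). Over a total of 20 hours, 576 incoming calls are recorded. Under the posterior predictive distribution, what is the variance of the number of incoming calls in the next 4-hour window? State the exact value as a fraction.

4151/36

Total count 576 over total exposure 20 hours.
Conjugate update: add total count to the shape and total exposure to the rate, giving Gamma(593, 24).
The posterior predictive for a window of length T is Negative Binomial with variance T·α'·(β'+T)/β'² = 4·593·28/576 = 4151/36.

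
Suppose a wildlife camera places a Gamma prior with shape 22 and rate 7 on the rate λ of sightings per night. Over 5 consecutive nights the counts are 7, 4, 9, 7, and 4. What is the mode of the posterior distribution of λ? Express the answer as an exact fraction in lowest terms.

13/3

Total count: 7 + 4 + 9 + 7 + 4 = 31.
Total exposure: 5 nights.
By Gamma–Poisson conjugacy, the posterior is Gamma(α + Σx, β + Σt) = Gamma(22 + 31, 7 + 5) = Gamma(53, 12).
Posterior mode = (α'−1)/β' = 52/12 = 13/3.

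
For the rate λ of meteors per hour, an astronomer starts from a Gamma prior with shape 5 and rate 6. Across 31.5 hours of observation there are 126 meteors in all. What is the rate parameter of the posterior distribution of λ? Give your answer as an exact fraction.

75/2

Total count 126 over total exposure 31.5 hours.
Conjugate update: add total count to the shape and total exposure to the rate, giving Gamma(131, 75/2).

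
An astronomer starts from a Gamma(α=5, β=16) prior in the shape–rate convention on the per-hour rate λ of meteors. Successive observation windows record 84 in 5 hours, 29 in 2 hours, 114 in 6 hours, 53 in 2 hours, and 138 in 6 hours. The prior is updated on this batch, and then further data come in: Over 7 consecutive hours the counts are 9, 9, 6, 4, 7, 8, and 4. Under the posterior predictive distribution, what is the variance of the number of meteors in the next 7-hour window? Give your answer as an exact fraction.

83895/968

Total count: 84 + 29 + 114 + 53 + 138 = 418.
Total exposure: 5 + 2 + 6 + 2 + 6 = 21 hours.
After the first batch: Gamma(5 + 418, 16 + 21) = Gamma(423, 37).
Total count: 9 + 9 + 6 + 4 + 7 + 8 + 4 = 47.
Total exposure: 7 hours.
After the second batch: Gamma(423 + 47, 37 + 7) = Gamma(470, 44).
The posterior predictive for a window of length T is Negative Binomial with variance T·α'·(β'+T)/β'² = 7·470·51/1936 = 83895/968.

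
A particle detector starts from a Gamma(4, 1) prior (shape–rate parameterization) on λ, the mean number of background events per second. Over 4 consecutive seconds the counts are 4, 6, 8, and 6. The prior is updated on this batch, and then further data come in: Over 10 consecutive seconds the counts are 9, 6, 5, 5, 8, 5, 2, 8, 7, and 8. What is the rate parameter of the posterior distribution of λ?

15

Total count: 4 + 6 + 8 + 6 = 24.
Total exposure: 4 seconds.
After the first batch: Gamma(4 + 24, 1 + 4) = Gamma(28, 5).
Total count: 9 + 6 + 5 + 5 + 8 + 5 + 2 + 8 + 7 + 8 = 63.
Total exposure: 10 seconds.
After the second batch: Gamma(28 + 63, 5 + 10) = Gamma(91, 15).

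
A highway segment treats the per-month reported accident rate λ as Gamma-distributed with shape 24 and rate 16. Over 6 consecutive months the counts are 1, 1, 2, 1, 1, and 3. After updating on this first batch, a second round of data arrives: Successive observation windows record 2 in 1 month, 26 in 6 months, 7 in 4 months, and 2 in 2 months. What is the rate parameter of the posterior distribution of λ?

Total count: 1 + 1 + 2 + 1 + 1 + 3 = 9.
Total exposure: 6 months.
After the first batch: Gamma(24 + 9, 16 + 6) = Gamma(33, 22).
Total count: 2 + 26 + 7 + 2 = 37.
Total exposure: 1 + 6 + 4 + 2 = 13 months.
After the second batch: Gamma(33 + 37, 22 + 13) = Gamma(70, 35).

35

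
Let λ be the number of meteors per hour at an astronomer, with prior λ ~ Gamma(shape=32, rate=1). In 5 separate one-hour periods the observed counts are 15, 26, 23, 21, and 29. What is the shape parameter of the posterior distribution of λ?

146

Total count: 15 + 26 + 23 + 21 + 29 = 114.
Total exposure: 5 hours.
By Gamma–Poisson conjugacy, the posterior is Gamma(α + Σx, β + Σt) = Gamma(32 + 114, 1 + 5) = Gamma(146, 6).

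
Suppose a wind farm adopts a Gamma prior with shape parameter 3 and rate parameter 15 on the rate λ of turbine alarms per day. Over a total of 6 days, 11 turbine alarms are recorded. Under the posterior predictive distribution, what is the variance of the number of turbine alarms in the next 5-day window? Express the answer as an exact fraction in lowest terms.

260/63

Total count 11 over total exposure 6 days.
By Gamma–Poisson conjugacy, the posterior is Gamma(α + Σx, β + Σt) = Gamma(3 + 11, 15 + 6) = Gamma(14, 21).
The posterior predictive for a window of length T is Negative Binomial with variance T·α'·(β'+T)/β'² = 5·14·26/441 = 260/63.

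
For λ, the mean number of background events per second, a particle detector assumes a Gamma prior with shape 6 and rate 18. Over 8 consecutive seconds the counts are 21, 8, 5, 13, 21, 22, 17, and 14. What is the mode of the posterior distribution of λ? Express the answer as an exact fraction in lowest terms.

Total count: 21 + 8 + 5 + 13 + 21 + 22 + 17 + 14 = 121.
Total exposure: 8 seconds.
Gamma(α, β) with Poisson data over total exposure Σt gives posterior Gamma(α+Σx, β+Σt) = Gamma(127, 26).
Posterior mode = (α'−1)/β' = 126/26 = 63/13.

63/13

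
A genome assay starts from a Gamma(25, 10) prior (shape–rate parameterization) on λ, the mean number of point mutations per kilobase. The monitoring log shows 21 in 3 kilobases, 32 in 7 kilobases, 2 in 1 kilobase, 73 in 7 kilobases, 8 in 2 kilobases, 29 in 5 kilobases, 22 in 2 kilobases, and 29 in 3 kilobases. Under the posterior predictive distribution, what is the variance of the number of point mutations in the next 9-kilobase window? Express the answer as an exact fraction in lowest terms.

Total count: 21 + 32 + 2 + 73 + 8 + 29 + 22 + 29 = 216.
Total exposure: 3 + 7 + 1 + 7 + 2 + 5 + 2 + 3 = 30 kilobases.
Conjugate update: add total count to the shape and total exposure to the rate, giving Gamma(241, 40).
The posterior predictive for a window of length T is Negative Binomial with variance T·α'·(β'+T)/β'² = 9·241·49/1600 = 106281/1600.

106281/1600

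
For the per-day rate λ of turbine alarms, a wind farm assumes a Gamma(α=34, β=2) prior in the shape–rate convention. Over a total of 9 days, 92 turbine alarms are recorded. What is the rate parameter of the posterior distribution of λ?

11

Total count 92 over total exposure 9 days.
Conjugate update: add total count to the shape and total exposure to the rate, giving Gamma(126, 11).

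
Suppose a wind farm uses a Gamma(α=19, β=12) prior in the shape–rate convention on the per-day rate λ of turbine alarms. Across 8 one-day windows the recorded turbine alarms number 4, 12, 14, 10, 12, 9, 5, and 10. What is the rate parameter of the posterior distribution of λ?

20

Total count: 4 + 12 + 14 + 10 + 12 + 9 + 5 + 10 = 76.
Total exposure: 8 days.
By Gamma–Poisson conjugacy, the posterior is Gamma(α + Σx, β + Σt) = Gamma(19 + 76, 12 + 8) = Gamma(95, 20).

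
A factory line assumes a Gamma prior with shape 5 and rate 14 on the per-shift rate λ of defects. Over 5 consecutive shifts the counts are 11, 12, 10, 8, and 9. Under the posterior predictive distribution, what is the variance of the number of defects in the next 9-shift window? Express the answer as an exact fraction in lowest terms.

Total count: 11 + 12 + 10 + 8 + 9 = 50.
Total exposure: 5 shifts.
By Gamma–Poisson conjugacy, the posterior is Gamma(α + Σx, β + Σt) = Gamma(5 + 50, 14 + 5) = Gamma(55, 19).
The posterior predictive for a window of length T is Negative Binomial with variance T·α'·(β'+T)/β'² = 9·55·28/361 = 13860/361.

13860/361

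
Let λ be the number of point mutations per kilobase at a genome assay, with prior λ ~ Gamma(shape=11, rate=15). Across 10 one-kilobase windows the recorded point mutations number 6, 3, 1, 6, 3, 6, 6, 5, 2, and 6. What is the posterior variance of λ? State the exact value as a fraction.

Total count: 6 + 3 + 1 + 6 + 3 + 6 + 6 + 5 + 2 + 6 = 44.
Total exposure: 10 kilobases.
Gamma(α, β) with Poisson data over total exposure Σt gives posterior Gamma(α+Σx, β+Σt) = Gamma(55, 25).
Posterior variance = α'/β'² = 55/625 = 11/125.

11/125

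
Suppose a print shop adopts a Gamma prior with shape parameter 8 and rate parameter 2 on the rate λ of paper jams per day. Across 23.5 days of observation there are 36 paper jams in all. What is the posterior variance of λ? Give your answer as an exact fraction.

Total count 36 over total exposure 23.5 days.
Posterior: α' = 8 + 36 = 44, β' = 2 + 23.5 = 51/2.
Posterior variance = α'/β'² = 44/(2601/4) = 176/2601.

176/2601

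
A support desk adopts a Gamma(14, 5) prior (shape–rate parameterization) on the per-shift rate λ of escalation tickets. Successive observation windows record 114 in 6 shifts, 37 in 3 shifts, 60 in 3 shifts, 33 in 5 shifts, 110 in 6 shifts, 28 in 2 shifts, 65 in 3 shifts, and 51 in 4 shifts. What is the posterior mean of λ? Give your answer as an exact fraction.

512/37

Total count: 114 + 37 + 60 + 33 + 110 + 28 + 65 + 51 = 498.
Total exposure: 6 + 3 + 3 + 5 + 6 + 2 + 3 + 4 = 32 shifts.
Conjugate update: add total count to the shape and total exposure to the rate, giving Gamma(512, 37).
Posterior mean = α'/β' = 512/37.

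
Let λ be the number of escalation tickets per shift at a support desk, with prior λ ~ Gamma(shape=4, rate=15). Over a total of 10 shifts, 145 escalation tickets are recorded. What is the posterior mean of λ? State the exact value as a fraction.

Total count 145 over total exposure 10 shifts.
Conjugate update: add total count to the shape and total exposure to the rate, giving Gamma(149, 25).
Posterior mean = α'/β' = 149/25.

149/25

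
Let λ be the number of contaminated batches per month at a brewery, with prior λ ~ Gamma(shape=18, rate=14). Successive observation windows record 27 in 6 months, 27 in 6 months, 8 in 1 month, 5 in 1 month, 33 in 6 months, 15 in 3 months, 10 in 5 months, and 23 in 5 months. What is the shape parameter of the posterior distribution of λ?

166

Total count: 27 + 27 + 8 + 5 + 33 + 15 + 10 + 23 = 148.
Total exposure: 6 + 6 + 1 + 1 + 6 + 3 + 5 + 5 = 33 months.
Conjugate update: add total count to the shape and total exposure to the rate, giving Gamma(166, 47).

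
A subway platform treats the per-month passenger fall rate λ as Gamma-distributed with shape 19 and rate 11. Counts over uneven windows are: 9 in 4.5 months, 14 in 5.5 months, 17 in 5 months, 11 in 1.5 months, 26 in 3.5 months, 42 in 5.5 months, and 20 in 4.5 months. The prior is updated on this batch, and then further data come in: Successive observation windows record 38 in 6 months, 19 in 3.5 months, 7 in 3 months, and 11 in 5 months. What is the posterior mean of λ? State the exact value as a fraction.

466/117

Total count: 9 + 14 + 17 + 11 + 26 + 42 + 20 = 139.
Total exposure: 4.5 + 5.5 + 5 + 1.5 + 3.5 + 5.5 + 4.5 = 30 months.
After the first batch: Gamma(19 + 139, 11 + 30) = Gamma(158, 41).
Total count: 38 + 19 + 7 + 11 = 75.
Total exposure: 6 + 3.5 + 3 + 5 = 17.5 months.
After the second batch: Gamma(158 + 75, 41 + 17.5) = Gamma(233, 117/2).
Posterior mean = α'/β' = 233/(117/2) = 466/117.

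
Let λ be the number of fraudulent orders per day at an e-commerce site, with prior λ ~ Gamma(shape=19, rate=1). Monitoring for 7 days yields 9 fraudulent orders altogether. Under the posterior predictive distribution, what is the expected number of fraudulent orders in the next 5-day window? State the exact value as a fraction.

35/2

Total count 9 over total exposure 7 days.
The Gamma prior is conjugate for the Poisson rate, so λ | data ~ Gamma(19+9, 1+7) = Gamma(28, 8).
Predictive mean over a 5-day window = T·E[λ|data] = 5·28/8 = 35/2.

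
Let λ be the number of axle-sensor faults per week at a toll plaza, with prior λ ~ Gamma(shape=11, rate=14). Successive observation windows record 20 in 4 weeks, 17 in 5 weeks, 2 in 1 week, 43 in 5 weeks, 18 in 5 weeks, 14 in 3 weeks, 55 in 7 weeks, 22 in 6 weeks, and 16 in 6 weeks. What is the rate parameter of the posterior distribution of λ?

56

Total count: 20 + 17 + 2 + 43 + 18 + 14 + 55 + 22 + 16 = 207.
Total exposure: 4 + 5 + 1 + 5 + 5 + 3 + 7 + 6 + 6 = 42 weeks.
Gamma(α, β) with Poisson data over total exposure Σt gives posterior Gamma(α+Σx, β+Σt) = Gamma(218, 56).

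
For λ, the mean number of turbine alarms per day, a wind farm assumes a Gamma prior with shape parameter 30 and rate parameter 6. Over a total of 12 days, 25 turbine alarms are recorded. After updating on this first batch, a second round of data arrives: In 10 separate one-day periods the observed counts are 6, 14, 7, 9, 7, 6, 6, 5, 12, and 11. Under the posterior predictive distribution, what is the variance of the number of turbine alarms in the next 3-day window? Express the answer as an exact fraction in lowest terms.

6417/392

Total count 25 over total exposure 12 days.
After the first batch: Gamma(30 + 25, 6 + 12) = Gamma(55, 18).
Total count: 6 + 14 + 7 + 9 + 7 + 6 + 6 + 5 + 12 + 11 = 83.
Total exposure: 10 days.
After the second batch: Gamma(55 + 83, 18 + 10) = Gamma(138, 28).
The posterior predictive for a window of length T is Negative Binomial with variance T·α'·(β'+T)/β'² = 3·138·31/784 = 6417/392.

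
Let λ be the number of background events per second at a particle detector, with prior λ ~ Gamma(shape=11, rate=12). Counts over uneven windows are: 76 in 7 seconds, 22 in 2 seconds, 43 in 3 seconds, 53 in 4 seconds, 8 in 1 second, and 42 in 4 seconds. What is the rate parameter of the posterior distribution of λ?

Total count: 76 + 22 + 43 + 53 + 8 + 42 = 244.
Total exposure: 7 + 2 + 3 + 4 + 1 + 4 = 21 seconds.
Conjugate update: add total count to the shape and total exposure to the rate, giving Gamma(255, 33).

33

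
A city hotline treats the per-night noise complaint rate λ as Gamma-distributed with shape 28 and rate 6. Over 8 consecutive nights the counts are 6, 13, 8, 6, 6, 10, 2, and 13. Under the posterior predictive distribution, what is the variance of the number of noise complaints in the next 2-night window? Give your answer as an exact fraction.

736/49

Total count: 6 + 13 + 8 + 6 + 6 + 10 + 2 + 13 = 64.
Total exposure: 8 nights.
The Gamma prior is conjugate for the Poisson rate, so λ | data ~ Gamma(28+64, 6+8) = Gamma(92, 14).
The posterior predictive for a window of length T is Negative Binomial with variance T·α'·(β'+T)/β'² = 2·92·16/196 = 736/49.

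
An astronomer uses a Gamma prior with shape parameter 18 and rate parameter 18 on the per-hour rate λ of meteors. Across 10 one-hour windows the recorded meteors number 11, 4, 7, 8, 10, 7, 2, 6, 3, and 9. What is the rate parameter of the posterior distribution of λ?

28

Total count: 11 + 4 + 7 + 8 + 10 + 7 + 2 + 6 + 3 + 9 = 67.
Total exposure: 10 hours.
Posterior: α' = 18 + 67 = 85, β' = 18 + 10 = 28.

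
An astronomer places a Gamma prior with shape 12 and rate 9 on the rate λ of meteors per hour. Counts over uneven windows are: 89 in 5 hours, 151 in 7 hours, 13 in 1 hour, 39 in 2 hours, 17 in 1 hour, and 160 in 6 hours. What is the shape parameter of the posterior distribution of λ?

481

Total count: 89 + 151 + 13 + 39 + 17 + 160 = 469.
Total exposure: 5 + 7 + 1 + 2 + 1 + 6 = 22 hours.
The Gamma prior is conjugate for the Poisson rate, so λ | data ~ Gamma(12+469, 9+22) = Gamma(481, 31).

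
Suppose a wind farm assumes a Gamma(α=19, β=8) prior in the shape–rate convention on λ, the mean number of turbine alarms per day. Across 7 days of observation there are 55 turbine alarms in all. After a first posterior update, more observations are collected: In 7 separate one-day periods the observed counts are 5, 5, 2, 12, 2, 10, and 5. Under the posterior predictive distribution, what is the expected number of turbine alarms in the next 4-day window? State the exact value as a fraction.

230/11

Total count 55 over total exposure 7 days.
After the first batch: Gamma(19 + 55, 8 + 7) = Gamma(74, 15).
Total count: 5 + 5 + 2 + 12 + 2 + 10 + 5 = 41.
Total exposure: 7 days.
After the second batch: Gamma(74 + 41, 15 + 7) = Gamma(115, 22).
Predictive mean over a 4-day window = T·E[λ|data] = 4·115/22 = 230/11.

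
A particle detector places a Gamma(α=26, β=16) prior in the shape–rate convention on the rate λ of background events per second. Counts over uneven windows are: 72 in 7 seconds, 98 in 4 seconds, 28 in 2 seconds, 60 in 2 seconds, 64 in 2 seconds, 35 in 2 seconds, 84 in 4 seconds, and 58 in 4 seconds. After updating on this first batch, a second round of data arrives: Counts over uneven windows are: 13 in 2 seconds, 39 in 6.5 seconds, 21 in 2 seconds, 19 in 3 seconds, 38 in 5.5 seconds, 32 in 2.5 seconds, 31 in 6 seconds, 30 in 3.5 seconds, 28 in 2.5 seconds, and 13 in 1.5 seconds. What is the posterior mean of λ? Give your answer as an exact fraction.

Total count: 72 + 98 + 28 + 60 + 64 + 35 + 84 + 58 = 499.
Total exposure: 7 + 4 + 2 + 2 + 2 + 2 + 4 + 4 = 27 seconds.
After the first batch: Gamma(26 + 499, 16 + 27) = Gamma(525, 43).
Total count: 13 + 39 + 21 + 19 + 38 + 32 + 31 + 30 + 28 + 13 = 264.
Total exposure: 2 + 6.5 + 2 + 3 + 5.5 + 2.5 + 6 + 3.5 + 2.5 + 1.5 = 35 seconds.
After the second batch: Gamma(525 + 264, 43 + 35) = Gamma(789, 78).
Posterior mean = α'/β' = 789/78 = 263/26.

263/26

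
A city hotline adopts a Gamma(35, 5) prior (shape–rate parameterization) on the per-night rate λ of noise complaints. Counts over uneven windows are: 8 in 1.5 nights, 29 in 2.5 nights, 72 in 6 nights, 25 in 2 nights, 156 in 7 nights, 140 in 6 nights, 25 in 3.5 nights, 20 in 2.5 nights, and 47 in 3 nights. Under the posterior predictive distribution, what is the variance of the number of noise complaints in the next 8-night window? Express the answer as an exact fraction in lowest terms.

209432/1521

Total count: 8 + 29 + 72 + 25 + 156 + 140 + 25 + 20 + 47 = 522.
Total exposure: 1.5 + 2.5 + 6 + 2 + 7 + 6 + 3.5 + 2.5 + 3 = 34 nights.
Posterior: α' = 35 + 522 = 557, β' = 5 + 34 = 39.
The posterior predictive for a window of length T is Negative Binomial with variance T·α'·(β'+T)/β'² = 8·557·47/1521 = 209432/1521.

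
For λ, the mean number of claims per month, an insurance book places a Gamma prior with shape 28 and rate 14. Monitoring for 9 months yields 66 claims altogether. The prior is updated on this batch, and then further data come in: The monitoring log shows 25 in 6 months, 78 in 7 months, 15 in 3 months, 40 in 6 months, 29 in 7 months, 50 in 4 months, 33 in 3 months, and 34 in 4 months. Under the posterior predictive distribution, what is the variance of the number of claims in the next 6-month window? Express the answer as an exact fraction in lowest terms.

18308/441

Total count 66 over total exposure 9 months.
After the first batch: Gamma(28 + 66, 14 + 9) = Gamma(94, 23).
Total count: 25 + 78 + 15 + 40 + 29 + 50 + 33 + 34 = 304.
Total exposure: 6 + 7 + 3 + 6 + 7 + 4 + 3 + 4 = 40 months.
After the second batch: Gamma(94 + 304, 23 + 40) = Gamma(398, 63).
The posterior predictive for a window of length T is Negative Binomial with variance T·α'·(β'+T)/β'² = 6·398·69/3969 = 18308/441.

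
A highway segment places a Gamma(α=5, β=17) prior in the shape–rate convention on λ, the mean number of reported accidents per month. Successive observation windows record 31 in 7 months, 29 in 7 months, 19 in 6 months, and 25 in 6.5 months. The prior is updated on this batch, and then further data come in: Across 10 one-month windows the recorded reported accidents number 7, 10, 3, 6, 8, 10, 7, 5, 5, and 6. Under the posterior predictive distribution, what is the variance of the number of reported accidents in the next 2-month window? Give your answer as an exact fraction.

Total count: 31 + 29 + 19 + 25 = 104.
Total exposure: 7 + 7 + 6 + 6.5 = 26.5 months.
After the first batch: Gamma(5 + 104, 17 + 26.5) = Gamma(109, 87/2).
Total count: 7 + 10 + 3 + 6 + 8 + 10 + 7 + 5 + 5 + 6 = 67.
Total exposure: 10 months.
After the second batch: Gamma(109 + 67, 87/2 + 10) = Gamma(176, 107/2).
The posterior predictive for a window of length T is Negative Binomial with variance T·α'·(β'+T)/β'² = 2·176·(111/2)/(11449/4) = 78144/11449.

78144/11449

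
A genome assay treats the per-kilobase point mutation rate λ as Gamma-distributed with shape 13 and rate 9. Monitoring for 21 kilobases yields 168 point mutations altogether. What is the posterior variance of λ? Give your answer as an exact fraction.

Total count 168 over total exposure 21 kilobases.
Posterior: α' = 13 + 168 = 181, β' = 9 + 21 = 30.
Posterior variance = α'/β'² = 181/900.

181/900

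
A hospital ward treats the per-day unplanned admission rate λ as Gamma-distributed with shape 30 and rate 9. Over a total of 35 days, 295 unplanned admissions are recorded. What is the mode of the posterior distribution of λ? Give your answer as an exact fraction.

81/11

Total count 295 over total exposure 35 days.
Gamma(α, β) with Poisson data over total exposure Σt gives posterior Gamma(α+Σx, β+Σt) = Gamma(325, 44).
Posterior mode = (α'−1)/β' = 324/44 = 81/11.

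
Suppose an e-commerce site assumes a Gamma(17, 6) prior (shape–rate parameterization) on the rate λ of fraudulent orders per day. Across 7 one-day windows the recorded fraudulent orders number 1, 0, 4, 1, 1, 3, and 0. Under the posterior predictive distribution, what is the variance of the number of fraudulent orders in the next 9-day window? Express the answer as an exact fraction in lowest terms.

Total count: 1 + 0 + 4 + 1 + 1 + 3 + 0 = 10.
Total exposure: 7 days.
Gamma(α, β) with Poisson data over total exposure Σt gives posterior Gamma(α+Σx, β+Σt) = Gamma(27, 13).
The posterior predictive for a window of length T is Negative Binomial with variance T·α'·(β'+T)/β'² = 9·27·22/169 = 5346/169.

5346/169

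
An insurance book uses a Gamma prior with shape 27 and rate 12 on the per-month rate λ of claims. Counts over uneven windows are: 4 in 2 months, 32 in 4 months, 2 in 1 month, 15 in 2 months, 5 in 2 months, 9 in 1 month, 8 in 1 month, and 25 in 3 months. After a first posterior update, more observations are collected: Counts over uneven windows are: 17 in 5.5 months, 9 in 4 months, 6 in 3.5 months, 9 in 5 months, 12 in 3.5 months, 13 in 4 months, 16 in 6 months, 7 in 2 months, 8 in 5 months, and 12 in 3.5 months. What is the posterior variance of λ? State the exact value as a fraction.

59/1225

Total count: 4 + 32 + 2 + 15 + 5 + 9 + 8 + 25 = 100.
Total exposure: 2 + 4 + 1 + 2 + 2 + 1 + 1 + 3 = 16 months.
After the first batch: Gamma(27 + 100, 12 + 16) = Gamma(127, 28).
Total count: 17 + 9 + 6 + 9 + 12 + 13 + 16 + 7 + 8 + 12 = 109.
Total exposure: 5.5 + 4 + 3.5 + 5 + 3.5 + 4 + 6 + 2 + 5 + 3.5 = 42 months.
After the second batch: Gamma(127 + 109, 28 + 42) = Gamma(236, 70).
Posterior variance = α'/β'² = 236/4900 = 59/1225.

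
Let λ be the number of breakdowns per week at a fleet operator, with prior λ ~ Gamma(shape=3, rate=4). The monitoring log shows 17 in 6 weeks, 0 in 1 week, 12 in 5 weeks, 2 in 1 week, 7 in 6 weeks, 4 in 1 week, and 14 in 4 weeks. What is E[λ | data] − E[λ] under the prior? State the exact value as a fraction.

19/14

Total count: 17 + 0 + 12 + 2 + 7 + 4 + 14 = 56.
Total exposure: 6 + 1 + 5 + 1 + 6 + 1 + 4 = 24 weeks.
Gamma(α, β) with Poisson data over total exposure Σt gives posterior Gamma(α+Σx, β+Σt) = Gamma(59, 28).
Posterior mean = 59/28 = 59/28; prior mean = 3/4 = 3/4. Difference = 59/28 − 3/4 = 19/14.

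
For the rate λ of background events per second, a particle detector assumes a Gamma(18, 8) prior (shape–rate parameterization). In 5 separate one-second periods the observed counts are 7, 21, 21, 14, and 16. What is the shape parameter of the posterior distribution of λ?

Total count: 7 + 21 + 21 + 14 + 16 = 79.
Total exposure: 5 seconds.
The Gamma prior is conjugate for the Poisson rate, so λ | data ~ Gamma(18+79, 8+5) = Gamma(97, 13).

97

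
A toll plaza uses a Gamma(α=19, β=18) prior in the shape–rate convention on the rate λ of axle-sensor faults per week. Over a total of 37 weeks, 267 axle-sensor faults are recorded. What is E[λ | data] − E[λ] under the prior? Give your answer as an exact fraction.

373/90

Total count 267 over total exposure 37 weeks.
The Gamma prior is conjugate for the Poisson rate, so λ | data ~ Gamma(19+267, 18+37) = Gamma(286, 55).
Posterior mean = 286/55 = 26/5; prior mean = 19/18 = 19/18. Difference = 26/5 − 19/18 = 373/90.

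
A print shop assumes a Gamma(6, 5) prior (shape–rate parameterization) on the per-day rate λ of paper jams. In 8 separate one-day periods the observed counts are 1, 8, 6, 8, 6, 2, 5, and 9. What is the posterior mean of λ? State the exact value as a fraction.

51/13

Total count: 1 + 8 + 6 + 8 + 6 + 2 + 5 + 9 = 45.
Total exposure: 8 days.
Gamma(α, β) with Poisson data over total exposure Σt gives posterior Gamma(α+Σx, β+Σt) = Gamma(51, 13).
Posterior mean = α'/β' = 51/13.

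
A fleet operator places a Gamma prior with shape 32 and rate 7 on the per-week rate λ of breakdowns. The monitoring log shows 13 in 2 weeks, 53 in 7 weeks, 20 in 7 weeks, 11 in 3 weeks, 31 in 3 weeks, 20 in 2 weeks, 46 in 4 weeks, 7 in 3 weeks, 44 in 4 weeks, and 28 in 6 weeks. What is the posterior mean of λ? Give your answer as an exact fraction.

Total count: 13 + 53 + 20 + 11 + 31 + 20 + 46 + 7 + 44 + 28 = 273.
Total exposure: 2 + 7 + 7 + 3 + 3 + 2 + 4 + 3 + 4 + 6 = 41 weeks.
Posterior: α' = 32 + 273 = 305, β' = 7 + 41 = 48.
Posterior mean = α'/β' = 305/48.

305/48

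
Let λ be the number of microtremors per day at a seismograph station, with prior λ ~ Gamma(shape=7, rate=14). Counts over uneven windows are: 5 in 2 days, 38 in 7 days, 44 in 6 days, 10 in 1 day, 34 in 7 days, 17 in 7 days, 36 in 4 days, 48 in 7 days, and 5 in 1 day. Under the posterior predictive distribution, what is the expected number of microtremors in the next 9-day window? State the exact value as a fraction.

549/14

Total count: 5 + 38 + 44 + 10 + 34 + 17 + 36 + 48 + 5 = 237.
Total exposure: 2 + 7 + 6 + 1 + 7 + 7 + 4 + 7 + 1 = 42 days.
The Gamma prior is conjugate for the Poisson rate, so λ | data ~ Gamma(7+237, 14+42) = Gamma(244, 56).
Predictive mean over a 9-day window = T·E[λ|data] = 9·244/56 = 549/14.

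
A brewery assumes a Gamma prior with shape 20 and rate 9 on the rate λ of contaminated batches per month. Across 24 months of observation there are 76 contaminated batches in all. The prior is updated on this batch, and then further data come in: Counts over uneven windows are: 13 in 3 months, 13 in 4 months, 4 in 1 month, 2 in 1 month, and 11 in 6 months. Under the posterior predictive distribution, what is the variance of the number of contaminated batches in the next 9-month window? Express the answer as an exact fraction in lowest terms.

Total count 76 over total exposure 24 months.
After the first batch: Gamma(20 + 76, 9 + 24) = Gamma(96, 33).
Total count: 13 + 13 + 4 + 2 + 11 = 43.
Total exposure: 3 + 4 + 1 + 1 + 6 = 15 months.
After the second batch: Gamma(96 + 43, 33 + 15) = Gamma(139, 48).
The posterior predictive for a window of length T is Negative Binomial with variance T·α'·(β'+T)/β'² = 9·139·57/2304 = 7923/256.

7923/256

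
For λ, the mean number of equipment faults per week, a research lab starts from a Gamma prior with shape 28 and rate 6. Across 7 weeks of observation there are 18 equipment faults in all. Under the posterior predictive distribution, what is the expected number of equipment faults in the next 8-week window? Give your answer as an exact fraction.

Total count 18 over total exposure 7 weeks.
Gamma(α, β) with Poisson data over total exposure Σt gives posterior Gamma(α+Σx, β+Σt) = Gamma(46, 13).
Predictive mean over an 8-week window = T·E[λ|data] = 8·46/13 = 368/13.

368/13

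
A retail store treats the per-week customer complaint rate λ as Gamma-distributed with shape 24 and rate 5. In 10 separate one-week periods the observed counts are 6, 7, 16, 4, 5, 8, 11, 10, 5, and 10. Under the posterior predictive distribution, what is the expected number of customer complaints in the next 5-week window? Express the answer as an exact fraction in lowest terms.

106/3

Total count: 6 + 7 + 16 + 4 + 5 + 8 + 11 + 10 + 5 + 10 = 82.
Total exposure: 10 weeks.
The Gamma prior is conjugate for the Poisson rate, so λ | data ~ Gamma(24+82, 5+10) = Gamma(106, 15).
Predictive mean over a 5-week window = T·E[λ|data] = 5·106/15 = 106/3.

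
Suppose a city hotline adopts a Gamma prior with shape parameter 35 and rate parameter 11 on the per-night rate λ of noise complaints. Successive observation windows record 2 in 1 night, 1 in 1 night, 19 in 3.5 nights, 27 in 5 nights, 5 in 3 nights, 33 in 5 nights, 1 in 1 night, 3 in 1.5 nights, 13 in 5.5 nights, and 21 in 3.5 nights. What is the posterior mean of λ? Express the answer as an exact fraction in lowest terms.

Total count: 2 + 1 + 19 + 27 + 5 + 33 + 1 + 3 + 13 + 21 = 125.
Total exposure: 1 + 1 + 3.5 + 5 + 3 + 5 + 1 + 1.5 + 5.5 + 3.5 = 30 nights.
Posterior: α' = 35 + 125 = 160, β' = 11 + 30 = 41.
Posterior mean = α'/β' = 160/41.

160/41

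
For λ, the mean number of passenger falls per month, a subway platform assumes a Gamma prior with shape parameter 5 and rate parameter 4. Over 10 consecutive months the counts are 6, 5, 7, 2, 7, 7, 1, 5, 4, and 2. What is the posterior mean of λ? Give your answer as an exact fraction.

51/14

Total count: 6 + 5 + 7 + 2 + 7 + 7 + 1 + 5 + 4 + 2 = 46.
Total exposure: 10 months.
The Gamma prior is conjugate for the Poisson rate, so λ | data ~ Gamma(5+46, 4+10) = Gamma(51, 14).
Posterior mean = α'/β' = 51/14.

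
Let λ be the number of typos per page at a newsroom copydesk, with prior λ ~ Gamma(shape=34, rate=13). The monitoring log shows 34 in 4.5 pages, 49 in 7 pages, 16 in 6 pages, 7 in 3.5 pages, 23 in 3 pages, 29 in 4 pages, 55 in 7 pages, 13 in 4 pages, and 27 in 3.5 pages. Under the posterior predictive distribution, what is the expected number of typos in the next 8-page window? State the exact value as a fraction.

4592/111

Total count: 34 + 49 + 16 + 7 + 23 + 29 + 55 + 13 + 27 = 253.
Total exposure: 4.5 + 7 + 6 + 3.5 + 3 + 4 + 7 + 4 + 3.5 = 42.5 pages.
Conjugate update: add total count to the shape and total exposure to the rate, giving Gamma(287, 111/2).
Predictive mean over an 8-page window = T·E[λ|data] = 8·287/(111/2) = 4592/111.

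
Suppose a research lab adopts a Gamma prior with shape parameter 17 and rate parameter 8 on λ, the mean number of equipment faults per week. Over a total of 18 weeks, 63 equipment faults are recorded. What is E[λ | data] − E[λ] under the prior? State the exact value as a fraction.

Total count 63 over total exposure 18 weeks.
Posterior: α' = 17 + 63 = 80, β' = 8 + 18 = 26.
Posterior mean = 80/26 = 40/13; prior mean = 17/8 = 17/8. Difference = 40/13 − 17/8 = 99/104.

99/104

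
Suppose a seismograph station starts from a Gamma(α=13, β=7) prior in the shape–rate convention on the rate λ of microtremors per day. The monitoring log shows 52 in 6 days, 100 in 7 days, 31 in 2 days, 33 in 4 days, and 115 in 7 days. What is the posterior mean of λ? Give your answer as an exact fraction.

344/33

Total count: 52 + 100 + 31 + 33 + 115 = 331.
Total exposure: 6 + 7 + 2 + 4 + 7 = 26 days.
Gamma(α, β) with Poisson data over total exposure Σt gives posterior Gamma(α+Σx, β+Σt) = Gamma(344, 33).
Posterior mean = α'/β' = 344/33.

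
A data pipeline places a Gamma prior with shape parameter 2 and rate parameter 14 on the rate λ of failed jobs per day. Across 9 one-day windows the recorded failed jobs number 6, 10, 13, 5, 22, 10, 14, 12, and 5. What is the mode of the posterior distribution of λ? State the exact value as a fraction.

98/23

Total count: 6 + 10 + 13 + 5 + 22 + 10 + 14 + 12 + 5 = 97.
Total exposure: 9 days.
The Gamma prior is conjugate for the Poisson rate, so λ | data ~ Gamma(2+97, 14+9) = Gamma(99, 23).
Posterior mode = (α'−1)/β' = 98/23.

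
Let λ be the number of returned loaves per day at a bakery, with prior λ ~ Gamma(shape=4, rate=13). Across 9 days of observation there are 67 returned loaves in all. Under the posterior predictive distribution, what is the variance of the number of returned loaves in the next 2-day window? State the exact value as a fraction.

Total count 67 over total exposure 9 days.
The Gamma prior is conjugate for the Poisson rate, so λ | data ~ Gamma(4+67, 13+9) = Gamma(71, 22).
The posterior predictive for a window of length T is Negative Binomial with variance T·α'·(β'+T)/β'² = 2·71·24/484 = 852/121.

852/121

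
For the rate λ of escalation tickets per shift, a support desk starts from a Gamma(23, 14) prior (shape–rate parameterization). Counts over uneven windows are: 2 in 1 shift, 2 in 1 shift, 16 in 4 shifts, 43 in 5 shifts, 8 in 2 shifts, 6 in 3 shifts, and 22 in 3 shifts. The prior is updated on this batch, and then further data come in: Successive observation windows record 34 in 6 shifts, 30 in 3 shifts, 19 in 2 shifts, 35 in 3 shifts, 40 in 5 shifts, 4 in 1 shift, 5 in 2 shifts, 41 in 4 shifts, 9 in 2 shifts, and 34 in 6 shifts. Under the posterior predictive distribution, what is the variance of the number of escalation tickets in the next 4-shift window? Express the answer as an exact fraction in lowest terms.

Total count: 2 + 2 + 16 + 43 + 8 + 6 + 22 = 99.
Total exposure: 1 + 1 + 4 + 5 + 2 + 3 + 3 = 19 shifts.
After the first batch: Gamma(23 + 99, 14 + 19) = Gamma(122, 33).
Total count: 34 + 30 + 19 + 35 + 40 + 4 + 5 + 41 + 9 + 34 = 251.
Total exposure: 6 + 3 + 2 + 3 + 5 + 1 + 2 + 4 + 2 + 6 = 34 shifts.
After the second batch: Gamma(122 + 251, 33 + 34) = Gamma(373, 67).
The posterior predictive for a window of length T is Negative Binomial with variance T·α'·(β'+T)/β'² = 4·373·71/4489 = 105932/4489.

105932/4489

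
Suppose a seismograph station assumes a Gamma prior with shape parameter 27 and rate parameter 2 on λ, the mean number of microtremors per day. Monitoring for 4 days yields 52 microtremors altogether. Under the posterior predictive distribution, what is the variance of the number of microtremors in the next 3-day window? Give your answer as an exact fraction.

Total count 52 over total exposure 4 days.
Posterior: α' = 27 + 52 = 79, β' = 2 + 4 = 6.
The posterior predictive for a window of length T is Negative Binomial with variance T·α'·(β'+T)/β'² = 3·79·9/36 = 237/4.

237/4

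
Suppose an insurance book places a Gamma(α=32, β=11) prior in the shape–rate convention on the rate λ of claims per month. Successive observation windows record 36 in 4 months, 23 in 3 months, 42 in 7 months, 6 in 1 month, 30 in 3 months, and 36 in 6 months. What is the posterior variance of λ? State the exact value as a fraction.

Total count: 36 + 23 + 42 + 6 + 30 + 36 = 173.
Total exposure: 4 + 3 + 7 + 1 + 3 + 6 = 24 months.
By Gamma–Poisson conjugacy, the posterior is Gamma(α + Σx, β + Σt) = Gamma(32 + 173, 11 + 24) = Gamma(205, 35).
Posterior variance = α'/β'² = 205/1225 = 41/245.

41/245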